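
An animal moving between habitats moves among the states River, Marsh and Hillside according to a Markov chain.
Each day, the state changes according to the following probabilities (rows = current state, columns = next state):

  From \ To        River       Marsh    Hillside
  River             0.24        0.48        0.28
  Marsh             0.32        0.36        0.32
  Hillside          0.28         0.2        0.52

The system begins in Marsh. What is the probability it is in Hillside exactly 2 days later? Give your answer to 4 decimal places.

0.3712

Sum over the intermediate state after 1 day:
P = P(Marsh→River)·P(River→Hillside) + P(Marsh→Marsh)·P(Marsh→Hillside) + P(Marsh→Hillside)·P(Hillside→Hillside)
  = 0.32×0.28 + 0.36×0.32 + 0.32×0.52
  = 0.0896 + 0.1152 + 0.1664 = 0.3712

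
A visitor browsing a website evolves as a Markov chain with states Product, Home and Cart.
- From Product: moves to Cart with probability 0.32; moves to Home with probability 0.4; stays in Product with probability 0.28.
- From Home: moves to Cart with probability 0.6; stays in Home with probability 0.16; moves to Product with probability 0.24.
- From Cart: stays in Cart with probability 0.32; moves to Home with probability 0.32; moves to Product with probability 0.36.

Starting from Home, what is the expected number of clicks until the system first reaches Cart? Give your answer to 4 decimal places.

Let t(s) be the expected number of clicks to first reach Cart from state s, with t(Cart) = 0. Conditioning on the first click:
t(Product) = 1 + 0.28·t(Product) + 0.4·t(Home)
t(Home) = 1 + 0.24·t(Product) + 0.16·t(Home)
Solving: t(Product) = 2.4371, t(Home) = 1.8868.
Expected clicks from Home to Cart: 1.8868.

1.8868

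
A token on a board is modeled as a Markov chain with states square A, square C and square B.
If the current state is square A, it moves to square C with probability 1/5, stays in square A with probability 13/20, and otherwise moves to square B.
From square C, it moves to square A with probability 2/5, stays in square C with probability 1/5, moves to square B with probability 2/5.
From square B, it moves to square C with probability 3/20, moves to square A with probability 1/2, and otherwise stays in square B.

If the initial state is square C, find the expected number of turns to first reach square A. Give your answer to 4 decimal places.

2.2826

Let t(s) be the expected number of turns to first reach square A from state s, with t(square A) = 0. Conditioning on the first turn:
t(square C) = 1 + 0.2·t(square C) + 0.4·t(square B)
t(square B) = 1 + 0.15·t(square C) + 0.35·t(square B)
Solving: t(square C) = 2.2826, t(square B) = 2.0652.
Expected turns from square C to square A: 2.2826.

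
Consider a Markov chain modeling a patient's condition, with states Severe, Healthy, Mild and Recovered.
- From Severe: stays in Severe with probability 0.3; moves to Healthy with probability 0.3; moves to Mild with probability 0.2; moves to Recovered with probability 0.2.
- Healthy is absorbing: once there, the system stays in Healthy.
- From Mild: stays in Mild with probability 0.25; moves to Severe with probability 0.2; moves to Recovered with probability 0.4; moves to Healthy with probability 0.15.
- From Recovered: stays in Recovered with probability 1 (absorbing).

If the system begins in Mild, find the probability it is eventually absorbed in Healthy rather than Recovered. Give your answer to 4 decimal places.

Let h(s) be the probability of absorption at Healthy starting from transient state s. Then h(Healthy) = 1 and h(Recovered) = 0. By first-step analysis:
h(Severe) = 0.3·h(Severe) + 0.3·1 + 0.2·h(Mild) + 0.2·0
h(Mild) = 0.2·h(Severe) + 0.15·1 + 0.25·h(Mild) + 0.4·0
Solving: h(Severe) = 0.5258, h(Mild) = 0.3402.
Starting from Mild, the probability is 0.3402.

0.3402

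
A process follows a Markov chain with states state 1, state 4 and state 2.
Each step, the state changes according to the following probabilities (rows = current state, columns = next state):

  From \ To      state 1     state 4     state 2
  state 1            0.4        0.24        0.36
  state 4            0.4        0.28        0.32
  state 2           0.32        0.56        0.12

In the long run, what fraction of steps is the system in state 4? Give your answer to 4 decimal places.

Let the stationary distribution be π with π = πP and π_1 + π_2 + π_3 = 1.
π_1 = 0.4·π_1 + 0.4·π_2 + 0.32·π_3
π_2 = 0.24·π_1 + 0.28·π_2 + 0.56·π_3
Solving with the normalization constraint gives π = (0.3777, 0.3431, 0.2793).
So the stationary probability of state 4 is 0.3431.

0.3431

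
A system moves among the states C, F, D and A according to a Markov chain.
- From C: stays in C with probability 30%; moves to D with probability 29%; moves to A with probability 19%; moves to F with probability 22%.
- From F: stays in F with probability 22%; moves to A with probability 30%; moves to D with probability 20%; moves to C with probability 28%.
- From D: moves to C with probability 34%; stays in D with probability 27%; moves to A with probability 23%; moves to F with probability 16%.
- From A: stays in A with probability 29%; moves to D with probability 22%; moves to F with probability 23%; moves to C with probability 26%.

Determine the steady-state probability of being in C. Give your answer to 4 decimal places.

0.2959

Let the stationary distribution be π with π = πP and π_1 + π_2 + π_3 + π_4 = 1.
π_1 = 0.3·π_1 + 0.28·π_2 + 0.34·π_3 + 0.26·π_4
π_2 = 0.22·π_1 + 0.22·π_2 + 0.16·π_3 + 0.23·π_4
π_3 = 0.29·π_1 + 0.2·π_2 + 0.27·π_3 + 0.22·π_4
Solving with the normalization constraint gives π = (0.2959, 0.2075, 0.2490, 0.2475).
So the stationary probability of C is 0.2959.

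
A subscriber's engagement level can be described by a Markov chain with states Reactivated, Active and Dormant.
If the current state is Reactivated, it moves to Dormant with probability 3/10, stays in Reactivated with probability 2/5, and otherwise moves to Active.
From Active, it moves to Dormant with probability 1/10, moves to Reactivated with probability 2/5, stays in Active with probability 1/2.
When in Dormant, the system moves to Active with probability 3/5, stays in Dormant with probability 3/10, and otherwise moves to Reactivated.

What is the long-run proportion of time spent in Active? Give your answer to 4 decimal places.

Let the stationary distribution be π with π = πP and π_1 + π_2 + π_3 = 1.
π_1 = 0.4·π_1 + 0.4·π_2 + 0.1·π_3
π_2 = 0.3·π_1 + 0.5·π_2 + 0.6·π_3
Solving with the normalization constraint gives π = (0.3372, 0.4535, 0.2093).
So the stationary probability of Active is 0.4535.

0.4535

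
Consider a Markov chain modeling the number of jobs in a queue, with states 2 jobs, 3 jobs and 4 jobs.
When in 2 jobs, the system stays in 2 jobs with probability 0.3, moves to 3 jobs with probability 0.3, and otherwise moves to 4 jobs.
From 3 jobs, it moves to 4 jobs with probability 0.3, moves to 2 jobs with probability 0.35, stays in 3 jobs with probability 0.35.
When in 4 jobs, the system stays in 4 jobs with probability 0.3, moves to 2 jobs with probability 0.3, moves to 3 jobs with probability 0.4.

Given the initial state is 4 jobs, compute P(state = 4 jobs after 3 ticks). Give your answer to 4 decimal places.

Propagate the distribution vector 3 ticks from 4 jobs.
After 0 ticks: (0.0000, 0.0000, 1.0000)
After 1 tick: (0.3000, 0.4000, 0.3000)
After 2 ticks: (0.3200, 0.3500, 0.3300)
After 3 ticks: (0.3175, 0.3505, 0.3320)
P(in 4 jobs after 3 ticks) = 0.3320

0.3320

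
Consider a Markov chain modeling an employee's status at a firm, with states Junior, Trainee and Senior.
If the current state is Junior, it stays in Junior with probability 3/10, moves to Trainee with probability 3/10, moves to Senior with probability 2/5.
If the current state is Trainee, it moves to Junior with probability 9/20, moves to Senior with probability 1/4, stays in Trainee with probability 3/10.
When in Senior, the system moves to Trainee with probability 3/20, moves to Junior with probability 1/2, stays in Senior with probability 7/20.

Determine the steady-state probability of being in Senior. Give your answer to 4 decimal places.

Let the stationary distribution be π with π = πP and π_1 + π_2 + π_3 = 1.
π_1 = 0.3·π_1 + 0.45·π_2 + 0.5·π_3
π_2 = 0.3·π_1 + 0.3·π_2 + 0.15·π_3
Solving with the normalization constraint gives π = (0.4063, 0.2482, 0.3455).
So the stationary probability of Senior is 0.3455.

0.3455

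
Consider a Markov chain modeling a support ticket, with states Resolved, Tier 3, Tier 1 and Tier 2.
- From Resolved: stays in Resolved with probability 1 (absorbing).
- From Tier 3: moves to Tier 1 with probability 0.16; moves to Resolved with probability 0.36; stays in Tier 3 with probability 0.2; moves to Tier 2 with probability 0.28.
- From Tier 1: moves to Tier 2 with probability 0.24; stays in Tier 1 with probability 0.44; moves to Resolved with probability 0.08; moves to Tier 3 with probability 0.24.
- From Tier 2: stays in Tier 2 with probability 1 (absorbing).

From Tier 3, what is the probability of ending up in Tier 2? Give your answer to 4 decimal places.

Let h(s) be the probability of absorption at Tier 2 starting from transient state s. Then h(Tier 2) = 1 and h(Resolved) = 0. By first-step analysis:
h(Tier 3) = 0.36·0 + 0.2·h(Tier 3) + 0.16·h(Tier 1) + 0.28·1
h(Tier 1) = 0.08·0 + 0.24·h(Tier 3) + 0.44·h(Tier 1) + 0.24·1
Solving: h(Tier 3) = 0.4766, h(Tier 1) = 0.6328.
Starting from Tier 3, the probability is 0.4766.

0.4766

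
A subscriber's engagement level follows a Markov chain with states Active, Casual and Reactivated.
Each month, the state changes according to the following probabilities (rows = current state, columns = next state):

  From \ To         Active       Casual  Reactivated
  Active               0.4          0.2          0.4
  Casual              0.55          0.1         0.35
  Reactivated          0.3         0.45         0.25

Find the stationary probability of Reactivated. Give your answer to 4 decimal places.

Let the stationary distribution be π with π = πP and π_1 + π_2 + π_3 = 1.
π_1 = 0.4·π_1 + 0.55·π_2 + 0.3·π_3
π_2 = 0.2·π_1 + 0.1·π_2 + 0.45·π_3
Solving with the normalization constraint gives π = (0.4051, 0.2583, 0.3366).
So the stationary probability of Reactivated is 0.3366.

0.3366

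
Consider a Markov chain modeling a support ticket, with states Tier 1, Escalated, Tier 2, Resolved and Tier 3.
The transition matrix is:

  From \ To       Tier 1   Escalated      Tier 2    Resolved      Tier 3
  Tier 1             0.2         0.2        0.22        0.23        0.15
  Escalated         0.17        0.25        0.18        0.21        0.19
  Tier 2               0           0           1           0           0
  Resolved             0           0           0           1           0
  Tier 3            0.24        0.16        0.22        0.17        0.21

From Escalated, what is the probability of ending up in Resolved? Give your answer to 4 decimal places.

0.5141

Let h(s) be the probability of absorption at Resolved starting from transient state s. Then h(Resolved) = 1 and h(Tier 2) = 0. By first-step analysis:
h(Tier 1) = 0.2·h(Tier 1) + 0.2·h(Escalated) + 0.22·0 + 0.23·1 + 0.15·h(Tier 3)
h(Escalated) = 0.17·h(Tier 1) + 0.25·h(Escalated) + 0.18·0 + 0.21·1 + 0.19·h(Tier 3)
h(Tier 3) = 0.24·h(Tier 1) + 0.16·h(Escalated) + 0.22·0 + 0.17·1 + 0.21·h(Tier 3)
Solving: h(Tier 1) = 0.5046, h(Escalated) = 0.5141, h(Tier 3) = 0.4726.
Starting from Escalated, the probability is 0.5141.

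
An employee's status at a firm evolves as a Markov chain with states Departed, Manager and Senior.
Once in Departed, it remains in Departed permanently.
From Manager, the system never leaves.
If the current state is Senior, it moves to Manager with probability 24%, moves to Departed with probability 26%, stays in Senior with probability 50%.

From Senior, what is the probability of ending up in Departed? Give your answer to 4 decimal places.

0.5200

Let h(s) be the probability of absorption at Departed starting from transient state s. Then h(Departed) = 1 and h(Manager) = 0. By first-step analysis:
h(Senior) = 0.26·1 + 0.24·0 + 0.5·h(Senior)
Solving: h(Senior) = 0.5200.
Starting from Senior, the probability is 0.5200.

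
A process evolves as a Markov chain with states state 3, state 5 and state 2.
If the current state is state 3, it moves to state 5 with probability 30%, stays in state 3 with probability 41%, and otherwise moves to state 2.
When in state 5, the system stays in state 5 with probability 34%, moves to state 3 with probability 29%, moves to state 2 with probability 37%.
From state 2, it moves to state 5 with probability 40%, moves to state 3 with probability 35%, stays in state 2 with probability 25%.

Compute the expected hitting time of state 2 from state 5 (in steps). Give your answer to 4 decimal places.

2.9101

Let t(s) be the expected number of steps to first reach state 2 from state s, with t(state 2) = 0. Conditioning on the first step:
t(state 3) = 1 + 0.41·t(state 3) + 0.3·t(state 5)
t(state 5) = 1 + 0.29·t(state 3) + 0.34·t(state 5)
Solving: t(state 3) = 3.1746, t(state 5) = 2.9101.
Expected steps from state 5 to state 2: 2.9101.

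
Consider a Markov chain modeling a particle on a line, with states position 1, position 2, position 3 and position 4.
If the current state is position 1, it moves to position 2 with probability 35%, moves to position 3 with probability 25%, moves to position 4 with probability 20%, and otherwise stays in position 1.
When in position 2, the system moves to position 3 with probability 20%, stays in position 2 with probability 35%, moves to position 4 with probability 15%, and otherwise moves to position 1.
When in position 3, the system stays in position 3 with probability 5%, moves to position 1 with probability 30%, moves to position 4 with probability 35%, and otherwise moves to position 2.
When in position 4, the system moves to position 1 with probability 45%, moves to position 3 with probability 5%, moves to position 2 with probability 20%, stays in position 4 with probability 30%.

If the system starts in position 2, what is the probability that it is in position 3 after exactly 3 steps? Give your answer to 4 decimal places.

0.1561

Propagate the distribution vector 3 steps from position 2.
After 0 steps: (0.0000, 1.0000, 0.0000, 0.0000)
After 1 step: (0.3000, 0.3500, 0.2000, 0.1500)
After 2 steps: (0.2925, 0.3175, 0.1625, 0.2275)
After 3 steps: (0.3049, 0.3078, 0.1561, 0.2313)
P(in position 3 after 3 steps) = 0.1561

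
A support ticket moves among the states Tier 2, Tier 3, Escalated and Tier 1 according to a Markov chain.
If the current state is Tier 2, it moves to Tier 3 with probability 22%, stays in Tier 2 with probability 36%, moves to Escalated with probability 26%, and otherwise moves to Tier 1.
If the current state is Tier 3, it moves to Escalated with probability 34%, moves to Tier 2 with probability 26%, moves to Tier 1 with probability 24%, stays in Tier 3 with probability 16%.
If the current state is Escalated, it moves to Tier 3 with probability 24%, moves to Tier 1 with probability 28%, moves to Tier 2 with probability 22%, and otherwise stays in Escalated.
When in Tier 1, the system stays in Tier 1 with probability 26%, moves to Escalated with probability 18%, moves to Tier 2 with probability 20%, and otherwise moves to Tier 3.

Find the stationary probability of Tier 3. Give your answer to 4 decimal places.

0.2434

Let the stationary distribution be π with π = πP and π_1 + π_2 + π_3 + π_4 = 1.
π_1 = 0.36·π_1 + 0.26·π_2 + 0.22·π_3 + 0.2·π_4
π_2 = 0.22·π_1 + 0.16·π_2 + 0.24·π_3 + 0.36·π_4
π_3 = 0.26·π_1 + 0.34·π_2 + 0.26·π_3 + 0.18·π_4
Solving with the normalization constraint gives π = (0.2617, 0.2434, 0.2607, 0.2342).
So the stationary probability of Tier 3 is 0.2434.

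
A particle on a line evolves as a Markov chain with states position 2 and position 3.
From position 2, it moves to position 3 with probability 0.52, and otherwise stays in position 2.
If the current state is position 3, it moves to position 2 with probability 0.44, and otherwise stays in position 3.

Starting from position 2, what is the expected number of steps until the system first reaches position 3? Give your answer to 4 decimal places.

1.9231

Let t(s) be the expected number of steps to first reach position 3 from state s, with t(position 3) = 0. Conditioning on the first step:
t(position 2) = 1 + 0.48·t(position 2)
Solving: t(position 2) = 1.9231.
Expected steps from position 2 to position 3: 1.9231.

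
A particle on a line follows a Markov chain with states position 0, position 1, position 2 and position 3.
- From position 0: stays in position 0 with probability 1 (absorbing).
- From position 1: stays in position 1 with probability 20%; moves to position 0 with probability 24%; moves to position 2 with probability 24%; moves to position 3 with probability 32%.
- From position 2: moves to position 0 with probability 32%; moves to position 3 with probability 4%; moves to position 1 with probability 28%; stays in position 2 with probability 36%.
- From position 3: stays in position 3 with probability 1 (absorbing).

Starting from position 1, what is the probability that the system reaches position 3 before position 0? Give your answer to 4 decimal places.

Let h(s) be the probability of absorption at position 3 starting from transient state s. Then h(position 3) = 1 and h(position 0) = 0. By first-step analysis:
h(position 1) = 0.24·0 + 0.2·h(position 1) + 0.24·h(position 2) + 0.32·1
h(position 2) = 0.32·0 + 0.28·h(position 1) + 0.36·h(position 2) + 0.04·1
Solving: h(position 1) = 0.4820, h(position 2) = 0.2734.
Starting from position 1, the probability is 0.4820.

0.4820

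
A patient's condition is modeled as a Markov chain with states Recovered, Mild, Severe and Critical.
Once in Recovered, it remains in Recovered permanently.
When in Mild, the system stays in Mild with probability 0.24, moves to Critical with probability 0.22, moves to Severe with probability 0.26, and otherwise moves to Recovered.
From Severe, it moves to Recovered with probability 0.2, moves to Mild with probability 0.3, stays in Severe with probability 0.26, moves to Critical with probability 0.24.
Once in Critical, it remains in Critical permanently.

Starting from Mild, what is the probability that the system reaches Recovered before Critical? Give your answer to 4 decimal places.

Let h(s) be the probability of absorption at Recovered starting from transient state s. Then h(Recovered) = 1 and h(Critical) = 0. By first-step analysis:
h(Mild) = 0.28·1 + 0.24·h(Mild) + 0.26·h(Severe) + 0.22·0
h(Severe) = 0.2·1 + 0.3·h(Mild) + 0.26·h(Severe) + 0.24·0
Solving: h(Mild) = 0.5351, h(Severe) = 0.4872.
Starting from Mild, the probability is 0.5351.

0.5351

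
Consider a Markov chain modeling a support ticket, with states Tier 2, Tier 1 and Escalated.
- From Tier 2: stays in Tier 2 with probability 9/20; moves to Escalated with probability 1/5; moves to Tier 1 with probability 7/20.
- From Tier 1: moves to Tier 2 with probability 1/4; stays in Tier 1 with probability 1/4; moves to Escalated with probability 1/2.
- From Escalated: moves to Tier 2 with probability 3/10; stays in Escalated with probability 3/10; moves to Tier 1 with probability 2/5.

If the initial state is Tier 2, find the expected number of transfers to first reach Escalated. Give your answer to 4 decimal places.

Let t(s) be the expected number of transfers to first reach Escalated from state s, with t(Escalated) = 0. Conditioning on the first transfer:
t(Tier 2) = 1 + 0.45·t(Tier 2) + 0.35·t(Tier 1)
t(Tier 1) = 1 + 0.25·t(Tier 2) + 0.25·t(Tier 1)
Solving: t(Tier 2) = 3.3846, t(Tier 1) = 2.4615.
Expected transfers from Tier 2 to Escalated: 3.3846.

3.3846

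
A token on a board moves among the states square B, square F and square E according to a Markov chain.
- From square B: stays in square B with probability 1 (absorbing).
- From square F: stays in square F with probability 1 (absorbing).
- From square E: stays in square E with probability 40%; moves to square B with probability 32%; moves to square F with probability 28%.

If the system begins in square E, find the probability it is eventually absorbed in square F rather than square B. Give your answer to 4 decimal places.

0.4667

Let h(s) be the probability of absorption at square F starting from transient state s. Then h(square F) = 1 and h(square B) = 0. By first-step analysis:
h(square E) = 0.32·0 + 0.28·1 + 0.4·h(square E)
Solving: h(square E) = 0.4667.
Starting from square E, the probability is 0.4667.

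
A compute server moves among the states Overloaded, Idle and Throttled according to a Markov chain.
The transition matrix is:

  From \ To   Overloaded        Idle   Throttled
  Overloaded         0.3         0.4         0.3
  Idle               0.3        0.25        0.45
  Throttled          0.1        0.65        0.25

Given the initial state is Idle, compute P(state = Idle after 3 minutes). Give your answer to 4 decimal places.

Propagate the distribution vector 3 minutes from Idle.
After 0 minutes: (0.0000, 1.0000, 0.0000)
After 1 minute: (0.3000, 0.2500, 0.4500)
After 2 minutes: (0.2100, 0.4750, 0.3150)
After 3 minutes: (0.2370, 0.4075, 0.3555)
P(in Idle after 3 minutes) = 0.4075

0.4075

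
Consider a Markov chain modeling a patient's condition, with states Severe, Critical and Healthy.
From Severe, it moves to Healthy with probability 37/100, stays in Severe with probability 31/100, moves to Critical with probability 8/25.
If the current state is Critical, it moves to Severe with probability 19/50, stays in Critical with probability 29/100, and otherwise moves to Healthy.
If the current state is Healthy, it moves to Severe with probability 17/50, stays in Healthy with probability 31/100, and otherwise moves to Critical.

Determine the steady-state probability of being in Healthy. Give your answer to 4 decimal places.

Let the stationary distribution be π with π = πP and π_1 + π_2 + π_3 = 1.
π_1 = 0.31·π_1 + 0.38·π_2 + 0.34·π_3
π_2 = 0.32·π_1 + 0.29·π_2 + 0.35·π_3
Solving with the normalization constraint gives π = (0.3425, 0.3205, 0.3370).
So the stationary probability of Healthy is 0.3370.

0.3370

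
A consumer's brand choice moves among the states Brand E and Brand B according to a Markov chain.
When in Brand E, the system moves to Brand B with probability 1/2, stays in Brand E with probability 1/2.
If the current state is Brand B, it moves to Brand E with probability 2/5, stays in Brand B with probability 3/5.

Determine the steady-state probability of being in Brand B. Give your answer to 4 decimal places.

Let the stationary distribution be π with π = πP and π_1 + π_2 = 1.
π_1 = 0.5·π_1 + 0.4·π_2
Solving with the normalization constraint gives π = (0.4444, 0.5556).
So the stationary probability of Brand B is 0.5556.

0.5556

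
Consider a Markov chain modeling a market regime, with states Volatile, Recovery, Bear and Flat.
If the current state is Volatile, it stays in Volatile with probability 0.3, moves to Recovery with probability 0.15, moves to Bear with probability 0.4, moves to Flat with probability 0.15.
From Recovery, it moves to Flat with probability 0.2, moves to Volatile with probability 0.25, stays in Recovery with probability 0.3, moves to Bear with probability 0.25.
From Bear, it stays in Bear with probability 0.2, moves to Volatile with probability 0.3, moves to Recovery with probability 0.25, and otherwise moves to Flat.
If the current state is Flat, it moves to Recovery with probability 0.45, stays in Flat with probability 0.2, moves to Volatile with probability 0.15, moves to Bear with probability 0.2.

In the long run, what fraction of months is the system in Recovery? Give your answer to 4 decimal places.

Let the stationary distribution be π with π = πP and π_1 + π_2 + π_3 + π_4 = 1.
π_1 = 0.3·π_1 + 0.25·π_2 + 0.3·π_3 + 0.15·π_4
π_2 = 0.15·π_1 + 0.3·π_2 + 0.25·π_3 + 0.45·π_4
π_3 = 0.4·π_1 + 0.25·π_2 + 0.2·π_3 + 0.2·π_4
Solving with the normalization constraint gives π = (0.2560, 0.2784, 0.2651, 0.2005).
So the stationary probability of Recovery is 0.2784.

0.2784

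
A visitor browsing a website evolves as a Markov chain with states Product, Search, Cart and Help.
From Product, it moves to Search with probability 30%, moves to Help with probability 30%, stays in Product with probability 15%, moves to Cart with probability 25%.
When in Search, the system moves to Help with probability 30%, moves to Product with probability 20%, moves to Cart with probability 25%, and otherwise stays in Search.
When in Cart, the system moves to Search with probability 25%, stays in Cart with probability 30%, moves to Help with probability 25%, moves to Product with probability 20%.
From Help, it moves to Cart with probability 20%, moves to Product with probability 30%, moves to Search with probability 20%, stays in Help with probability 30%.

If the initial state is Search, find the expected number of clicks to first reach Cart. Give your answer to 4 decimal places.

4.2553

Let t(s) be the expected number of clicks to first reach Cart from state s, with t(Cart) = 0. Conditioning on the first click:
t(Product) = 1 + 0.15·t(Product) + 0.3·t(Search) + 0.3·t(Help)
t(Search) = 1 + 0.2·t(Product) + 0.25·t(Search) + 0.3·t(Help)
t(Help) = 1 + 0.3·t(Product) + 0.2·t(Search) + 0.3·t(Help)
Solving: t(Product) = 4.2553, t(Search) = 4.2553, t(Help) = 4.4681.
Expected clicks from Search to Cart: 4.2553.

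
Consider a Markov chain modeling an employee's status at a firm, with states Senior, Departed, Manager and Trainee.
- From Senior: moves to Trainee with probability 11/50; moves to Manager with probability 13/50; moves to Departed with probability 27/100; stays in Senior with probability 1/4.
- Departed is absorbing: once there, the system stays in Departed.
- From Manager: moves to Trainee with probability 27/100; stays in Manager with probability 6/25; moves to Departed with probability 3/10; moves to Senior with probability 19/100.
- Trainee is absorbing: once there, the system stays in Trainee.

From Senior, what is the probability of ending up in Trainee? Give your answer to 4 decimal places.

0.4560

Let h(s) be the probability of absorption at Trainee starting from transient state s. Then h(Trainee) = 1 and h(Departed) = 0. By first-step analysis:
h(Senior) = 0.25·h(Senior) + 0.27·0 + 0.26·h(Manager) + 0.22·1
h(Manager) = 0.19·h(Senior) + 0.3·0 + 0.24·h(Manager) + 0.27·1
Solving: h(Senior) = 0.4560, h(Manager) = 0.4693.
Starting from Senior, the probability is 0.4560.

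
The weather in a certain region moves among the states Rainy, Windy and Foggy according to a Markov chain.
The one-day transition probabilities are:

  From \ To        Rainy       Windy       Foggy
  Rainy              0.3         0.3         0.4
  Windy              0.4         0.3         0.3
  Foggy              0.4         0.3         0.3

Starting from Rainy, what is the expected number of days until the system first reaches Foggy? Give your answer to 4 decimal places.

Let t(s) be the expected number of days to first reach Foggy from state s, with t(Foggy) = 0. Conditioning on the first day:
t(Rainy) = 1 + 0.3·t(Rainy) + 0.3·t(Windy)
t(Windy) = 1 + 0.4·t(Rainy) + 0.3·t(Windy)
Solving: t(Rainy) = 2.7027, t(Windy) = 2.9730.
Expected days from Rainy to Foggy: 2.7027.

2.7027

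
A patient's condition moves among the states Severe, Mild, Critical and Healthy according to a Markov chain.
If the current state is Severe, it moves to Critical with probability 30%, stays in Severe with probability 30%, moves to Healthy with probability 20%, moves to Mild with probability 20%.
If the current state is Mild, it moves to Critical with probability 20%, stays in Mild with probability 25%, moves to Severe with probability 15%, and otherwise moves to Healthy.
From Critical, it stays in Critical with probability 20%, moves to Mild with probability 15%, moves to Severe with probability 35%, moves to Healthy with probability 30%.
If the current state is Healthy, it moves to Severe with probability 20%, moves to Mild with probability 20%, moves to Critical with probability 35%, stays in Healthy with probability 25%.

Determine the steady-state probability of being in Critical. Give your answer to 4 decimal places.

0.2676

Let the stationary distribution be π with π = πP and π_1 + π_2 + π_3 + π_4 = 1.
π_1 = 0.3·π_1 + 0.15·π_2 + 0.35·π_3 + 0.2·π_4
π_2 = 0.2·π_1 + 0.25·π_2 + 0.15·π_3 + 0.2·π_4
π_3 = 0.3·π_1 + 0.2·π_2 + 0.2·π_3 + 0.35·π_4
Solving with the normalization constraint gives π = (0.2559, 0.1964, 0.2676, 0.2801).
So the stationary probability of Critical is 0.2676.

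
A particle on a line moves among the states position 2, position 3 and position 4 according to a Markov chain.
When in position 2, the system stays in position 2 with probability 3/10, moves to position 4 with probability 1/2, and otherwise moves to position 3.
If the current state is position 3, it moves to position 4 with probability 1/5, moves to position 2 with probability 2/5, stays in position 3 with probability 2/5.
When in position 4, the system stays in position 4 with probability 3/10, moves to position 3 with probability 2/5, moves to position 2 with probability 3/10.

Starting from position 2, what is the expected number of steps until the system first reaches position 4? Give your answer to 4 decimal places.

Let t(s) be the expected number of steps to first reach position 4 from state s, with t(position 4) = 0. Conditioning on the first step:
t(position 2) = 1 + 0.3·t(position 2) + 0.2·t(position 3)
t(position 3) = 1 + 0.4·t(position 2) + 0.4·t(position 3)
Solving: t(position 2) = 2.3529, t(position 3) = 3.2353.
Expected steps from position 2 to position 4: 2.3529.

2.3529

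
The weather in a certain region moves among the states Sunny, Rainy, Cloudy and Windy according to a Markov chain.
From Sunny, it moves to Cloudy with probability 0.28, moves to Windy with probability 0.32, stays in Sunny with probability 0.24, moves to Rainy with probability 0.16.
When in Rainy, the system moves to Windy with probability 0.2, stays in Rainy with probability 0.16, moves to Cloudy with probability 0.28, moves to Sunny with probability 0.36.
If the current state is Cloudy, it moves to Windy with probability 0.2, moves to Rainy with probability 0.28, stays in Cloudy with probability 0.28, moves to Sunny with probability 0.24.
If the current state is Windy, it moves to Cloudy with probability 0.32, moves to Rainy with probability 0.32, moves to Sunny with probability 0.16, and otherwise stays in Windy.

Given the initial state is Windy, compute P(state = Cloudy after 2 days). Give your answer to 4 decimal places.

0.2880

Propagate the distribution vector 2 days from Windy.
After 0 days: (0.0000, 0.0000, 0.0000, 1.0000)
After 1 day: (0.1600, 0.3200, 0.3200, 0.2000)
After 2 days: (0.2624, 0.2304, 0.2880, 0.2192)
P(in Cloudy after 2 days) = 0.2880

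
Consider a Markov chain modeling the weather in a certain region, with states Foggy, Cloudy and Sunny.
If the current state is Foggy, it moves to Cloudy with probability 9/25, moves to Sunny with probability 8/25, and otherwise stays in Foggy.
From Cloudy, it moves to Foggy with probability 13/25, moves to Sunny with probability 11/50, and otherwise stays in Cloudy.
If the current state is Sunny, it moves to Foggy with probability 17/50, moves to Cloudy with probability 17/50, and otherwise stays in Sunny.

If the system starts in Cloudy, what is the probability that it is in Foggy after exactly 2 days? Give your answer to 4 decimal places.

0.3764

Sum over the intermediate state after 1 day:
P = P(Cloudy→Foggy)·P(Foggy→Foggy) + P(Cloudy→Cloudy)·P(Cloudy→Foggy) + P(Cloudy→Sunny)·P(Sunny→Foggy)
  = 0.52×0.32 + 0.26×0.52 + 0.22×0.34
  = 0.1664 + 0.1352 + 0.0748 = 0.3764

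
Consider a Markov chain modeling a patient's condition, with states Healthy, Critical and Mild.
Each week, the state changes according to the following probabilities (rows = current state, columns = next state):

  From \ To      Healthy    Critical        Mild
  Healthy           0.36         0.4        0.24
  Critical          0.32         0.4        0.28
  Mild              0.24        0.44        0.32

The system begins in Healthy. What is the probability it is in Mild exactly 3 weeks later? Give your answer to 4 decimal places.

0.2784

Propagate the distribution vector 3 weeks from Healthy.
After 0 weeks: (1.0000, 0.0000, 0.0000)
After 1 week: (0.3600, 0.4000, 0.2400)
After 2 weeks: (0.3152, 0.4096, 0.2752)
After 3 weeks: (0.3106, 0.4110, 0.2784)
P(in Mild after 3 weeks) = 0.2784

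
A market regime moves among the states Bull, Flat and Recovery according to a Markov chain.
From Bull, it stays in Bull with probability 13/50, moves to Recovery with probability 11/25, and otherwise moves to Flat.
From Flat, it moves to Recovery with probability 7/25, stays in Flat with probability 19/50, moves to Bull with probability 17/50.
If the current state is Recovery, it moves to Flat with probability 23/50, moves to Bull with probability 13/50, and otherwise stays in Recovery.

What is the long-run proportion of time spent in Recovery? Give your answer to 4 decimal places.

0.3265

Let the stationary distribution be π with π = πP and π_1 + π_2 + π_3 = 1.
π_1 = 0.26·π_1 + 0.34·π_2 + 0.26·π_3
π_2 = 0.3·π_1 + 0.38·π_2 + 0.46·π_3
Solving with the normalization constraint gives π = (0.2906, 0.3829, 0.3265).
So the stationary probability of Recovery is 0.3265.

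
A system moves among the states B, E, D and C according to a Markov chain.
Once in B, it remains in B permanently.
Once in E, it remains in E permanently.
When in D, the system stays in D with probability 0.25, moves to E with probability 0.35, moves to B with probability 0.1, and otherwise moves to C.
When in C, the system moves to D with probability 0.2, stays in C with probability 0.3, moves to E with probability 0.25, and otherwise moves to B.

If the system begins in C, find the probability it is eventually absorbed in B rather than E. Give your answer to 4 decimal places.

0.4462

Let h(s) be the probability of absorption at B starting from transient state s. Then h(B) = 1 and h(E) = 0. By first-step analysis:
h(D) = 0.1·1 + 0.35·0 + 0.25·h(D) + 0.3·h(C)
h(C) = 0.25·1 + 0.25·0 + 0.2·h(D) + 0.3·h(C)
Solving: h(D) = 0.3118, h(C) = 0.4462.
Starting from C, the probability is 0.4462.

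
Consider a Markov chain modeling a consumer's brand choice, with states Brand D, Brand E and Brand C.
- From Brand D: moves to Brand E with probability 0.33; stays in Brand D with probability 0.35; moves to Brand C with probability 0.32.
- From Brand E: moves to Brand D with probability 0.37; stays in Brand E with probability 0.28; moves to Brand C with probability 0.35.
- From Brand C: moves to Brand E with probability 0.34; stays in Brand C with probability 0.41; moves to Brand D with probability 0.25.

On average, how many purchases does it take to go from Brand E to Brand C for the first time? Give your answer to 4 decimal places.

2.9488

Let t(s) be the expected number of purchases to first reach Brand C from state s, with t(Brand C) = 0. Conditioning on the first purchase:
t(Brand D) = 1 + 0.35·t(Brand D) + 0.33·t(Brand E)
t(Brand E) = 1 + 0.37·t(Brand D) + 0.28·t(Brand E)
Solving: t(Brand D) = 3.0356, t(Brand E) = 2.9488.
Expected purchases from Brand E to Brand C: 2.9488.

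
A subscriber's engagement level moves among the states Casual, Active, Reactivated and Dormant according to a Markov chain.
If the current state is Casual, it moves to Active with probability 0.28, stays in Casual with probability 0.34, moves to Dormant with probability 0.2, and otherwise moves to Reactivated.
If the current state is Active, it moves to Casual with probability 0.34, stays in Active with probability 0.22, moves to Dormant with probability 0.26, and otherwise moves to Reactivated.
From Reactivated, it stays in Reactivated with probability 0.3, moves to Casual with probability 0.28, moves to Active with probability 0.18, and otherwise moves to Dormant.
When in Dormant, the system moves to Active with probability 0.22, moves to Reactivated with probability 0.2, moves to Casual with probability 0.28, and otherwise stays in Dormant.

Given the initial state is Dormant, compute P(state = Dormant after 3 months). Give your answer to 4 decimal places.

Propagate the distribution vector 3 months from Dormant.
After 0 months: (0.0000, 0.0000, 0.0000, 1.0000)
After 1 month: (0.2800, 0.2200, 0.2000, 0.3000)
After 2 months: (0.3100, 0.2288, 0.2100, 0.2512)
After 3 months: (0.3123, 0.2302, 0.2102, 0.2472)
P(in Dormant after 3 months) = 0.2472

0.2472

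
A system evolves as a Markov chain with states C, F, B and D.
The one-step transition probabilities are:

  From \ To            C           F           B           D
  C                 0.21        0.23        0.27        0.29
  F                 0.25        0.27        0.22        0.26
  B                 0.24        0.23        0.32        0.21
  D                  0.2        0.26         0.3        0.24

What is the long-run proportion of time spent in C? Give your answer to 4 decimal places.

0.2258

Let the stationary distribution be π with π = πP and π_1 + π_2 + π_3 + π_4 = 1.
π_1 = 0.21·π_1 + 0.25·π_2 + 0.24·π_3 + 0.2·π_4
π_2 = 0.23·π_1 + 0.27·π_2 + 0.23·π_3 + 0.26·π_4
π_3 = 0.27·π_1 + 0.22·π_2 + 0.32·π_3 + 0.3·π_4
Solving with the normalization constraint gives π = (0.2258, 0.2473, 0.2790, 0.2479).
So the stationary probability of C is 0.2258.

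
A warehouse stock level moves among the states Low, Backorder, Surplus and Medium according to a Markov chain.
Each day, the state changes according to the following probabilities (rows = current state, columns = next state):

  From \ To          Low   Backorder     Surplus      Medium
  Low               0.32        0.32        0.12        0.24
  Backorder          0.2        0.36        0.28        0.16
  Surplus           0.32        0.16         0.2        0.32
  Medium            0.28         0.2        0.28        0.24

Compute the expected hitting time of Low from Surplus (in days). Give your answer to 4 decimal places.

Let t(s) be the expected number of days to first reach Low from state s, with t(Low) = 0. Conditioning on the first day:
t(Backorder) = 1 + 0.36·t(Backorder) + 0.28·t(Surplus) + 0.16·t(Medium)
t(Surplus) = 1 + 0.16·t(Backorder) + 0.2·t(Surplus) + 0.32·t(Medium)
t(Medium) = 1 + 0.2·t(Backorder) + 0.28·t(Surplus) + 0.24·t(Medium)
Solving: t(Backorder) = 4.0220, t(Surplus) = 3.5233, t(Medium) = 3.6723.
Expected days from Surplus to Low: 3.5233.

3.5233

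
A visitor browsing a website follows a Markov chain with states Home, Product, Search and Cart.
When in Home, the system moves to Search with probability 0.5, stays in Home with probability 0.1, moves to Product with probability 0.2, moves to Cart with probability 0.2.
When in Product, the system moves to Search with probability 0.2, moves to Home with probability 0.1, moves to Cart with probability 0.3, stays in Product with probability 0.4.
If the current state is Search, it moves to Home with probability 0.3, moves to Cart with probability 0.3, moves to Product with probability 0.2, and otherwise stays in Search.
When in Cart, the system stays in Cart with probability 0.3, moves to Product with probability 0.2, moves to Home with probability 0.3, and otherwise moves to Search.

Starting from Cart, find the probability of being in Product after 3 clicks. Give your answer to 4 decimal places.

0.2480

Propagate the distribution vector 3 clicks from Cart.
After 0 clicks: (0.0000, 0.0000, 0.0000, 1.0000)
After 1 click: (0.3000, 0.2000, 0.2000, 0.3000)
After 2 clicks: (0.2000, 0.2400, 0.2900, 0.2700)
After 3 clicks: (0.2120, 0.2480, 0.2600, 0.2800)
P(in Product after 3 clicks) = 0.2480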